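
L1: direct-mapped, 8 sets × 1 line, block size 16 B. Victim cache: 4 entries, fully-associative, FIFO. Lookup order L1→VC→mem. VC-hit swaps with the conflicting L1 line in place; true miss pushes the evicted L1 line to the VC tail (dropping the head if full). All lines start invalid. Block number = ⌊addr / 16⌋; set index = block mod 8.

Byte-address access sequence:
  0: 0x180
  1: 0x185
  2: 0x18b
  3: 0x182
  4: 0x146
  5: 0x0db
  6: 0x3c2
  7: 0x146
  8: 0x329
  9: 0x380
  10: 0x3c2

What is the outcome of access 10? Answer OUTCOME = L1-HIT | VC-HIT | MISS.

OUTCOME = VC-HIT

  [0] addr=0x180 blk=24 s=0: MISS | VC []
  [1] addr=0x185 blk=24 s=0: L1-HIT | VC []
  [2] addr=0x18b blk=24 s=0: L1-HIT | VC []
  [3] addr=0x182 blk=24 s=0: L1-HIT | VC []
  [4] addr=0x146 blk=20 s=4: MISS | VC []
  [5] addr=0xdb blk=13 s=5: MISS | VC []
  [6] addr=0x3c2 blk=60 s=4: MISS | VC [20]
  [7] addr=0x146 blk=20 s=4: VC-HIT | VC [60]
  [8] addr=0x329 blk=50 s=2: MISS | VC [60]
  [9] addr=0x380 blk=56 s=0: MISS | VC [60, 24]
  [10] addr=0x3c2 blk=60 s=4: VC-HIT | VC [20, 24]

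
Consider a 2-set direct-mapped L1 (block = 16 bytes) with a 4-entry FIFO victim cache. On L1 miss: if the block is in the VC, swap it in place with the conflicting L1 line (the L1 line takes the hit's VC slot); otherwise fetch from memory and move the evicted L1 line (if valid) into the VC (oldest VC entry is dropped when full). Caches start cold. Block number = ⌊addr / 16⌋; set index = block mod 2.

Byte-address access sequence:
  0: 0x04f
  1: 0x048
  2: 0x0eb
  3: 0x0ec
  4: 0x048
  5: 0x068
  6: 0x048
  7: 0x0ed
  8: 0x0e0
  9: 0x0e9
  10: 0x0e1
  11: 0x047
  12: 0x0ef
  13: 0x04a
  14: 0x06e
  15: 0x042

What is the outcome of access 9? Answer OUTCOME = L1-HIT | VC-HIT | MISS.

OUTCOME = L1-HIT

  [0] addr=0x4f blk=4 s=0: MISS | VC []
  [1] addr=0x48 blk=4 s=0: L1-HIT | VC []
  [2] addr=0xeb blk=14 s=0: MISS | VC [4]
  [3] addr=0xec blk=14 s=0: L1-HIT | VC [4]
  [4] addr=0x48 blk=4 s=0: VC-HIT | VC [14]
  [5] addr=0x68 blk=6 s=0: MISS | VC [14, 4]
  [6] addr=0x48 blk=4 s=0: VC-HIT | VC [14, 6]
  [7] addr=0xed blk=14 s=0: VC-HIT | VC [4, 6]
  [8] addr=0xe0 blk=14 s=0: L1-HIT | VC [4, 6]
  [9] addr=0xe9 blk=14 s=0: L1-HIT | VC [4, 6]
  [10] addr=0xe1 blk=14 s=0: L1-HIT | VC [4, 6]
  [11] addr=0x47 blk=4 s=0: VC-HIT | VC [14, 6]
  [12] addr=0xef blk=14 s=0: VC-HIT | VC [4, 6]
  [13] addr=0x4a blk=4 s=0: VC-HIT | VC [14, 6]
  [14] addr=0x6e blk=6 s=0: VC-HIT | VC [14, 4]
  [15] addr=0x42 blk=4 s=0: VC-HIT | VC [14, 6]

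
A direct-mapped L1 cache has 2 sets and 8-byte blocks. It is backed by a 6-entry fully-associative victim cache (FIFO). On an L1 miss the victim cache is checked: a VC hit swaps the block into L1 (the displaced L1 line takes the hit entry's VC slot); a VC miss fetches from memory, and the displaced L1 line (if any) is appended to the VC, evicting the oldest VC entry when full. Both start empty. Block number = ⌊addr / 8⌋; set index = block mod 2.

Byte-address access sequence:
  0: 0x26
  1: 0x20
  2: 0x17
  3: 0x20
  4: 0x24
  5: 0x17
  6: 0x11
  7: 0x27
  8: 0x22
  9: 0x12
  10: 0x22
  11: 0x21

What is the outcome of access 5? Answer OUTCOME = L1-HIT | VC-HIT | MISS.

OUTCOME = VC-HIT

0: 0x26 (blk 4, set 0) → MISS  vc=[]
1: 0x20 (blk 4, set 0) → L1-HIT  vc=[]
2: 0x17 (blk 2, set 0) → MISS  vc=[4]
3: 0x20 (blk 4, set 0) → VC-HIT  vc=[2]
4: 0x24 (blk 4, set 0) → L1-HIT  vc=[2]
5: 0x17 (blk 2, set 0) → VC-HIT  vc=[4]
6: 0x11 (blk 2, set 0) → L1-HIT  vc=[4]
7: 0x27 (blk 4, set 0) → VC-HIT  vc=[2]
8: 0x22 (blk 4, set 0) → L1-HIT  vc=[2]
9: 0x12 (blk 2, set 0) → VC-HIT  vc=[4]
10: 0x22 (blk 4, set 0) → VC-HIT  vc=[2]
11: 0x21 (blk 4, set 0) → L1-HIT  vc=[2]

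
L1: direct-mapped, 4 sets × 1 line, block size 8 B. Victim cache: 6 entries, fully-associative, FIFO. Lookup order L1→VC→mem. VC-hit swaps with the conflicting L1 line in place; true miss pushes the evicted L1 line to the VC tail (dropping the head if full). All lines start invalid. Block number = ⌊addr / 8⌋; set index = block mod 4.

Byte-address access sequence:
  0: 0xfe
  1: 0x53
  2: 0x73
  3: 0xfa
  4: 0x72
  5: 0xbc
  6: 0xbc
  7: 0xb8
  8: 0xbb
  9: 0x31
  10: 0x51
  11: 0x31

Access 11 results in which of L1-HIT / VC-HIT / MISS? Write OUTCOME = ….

  [0] addr=0xfe blk=31 s=3: MISS | VC []
  [1] addr=0x53 blk=10 s=2: MISS | VC []
  [2] addr=0x73 blk=14 s=2: MISS | VC [10]
  [3] addr=0xfa blk=31 s=3: L1-HIT | VC [10]
  [4] addr=0x72 blk=14 s=2: L1-HIT | VC [10]
  [5] addr=0xbc blk=23 s=3: MISS | VC [10, 31]
  [6] addr=0xbc blk=23 s=3: L1-HIT | VC [10, 31]
  [7] addr=0xb8 blk=23 s=3: L1-HIT | VC [10, 31]
  [8] addr=0xbb blk=23 s=3: L1-HIT | VC [10, 31]
  [9] addr=0x31 blk=6 s=2: MISS | VC [10, 31, 14]
  [10] addr=0x51 blk=10 s=2: VC-HIT | VC [6, 31, 14]
  [11] addr=0x31 blk=6 s=2: VC-HIT | VC [10, 31, 14]

OUTCOME = VC-HIT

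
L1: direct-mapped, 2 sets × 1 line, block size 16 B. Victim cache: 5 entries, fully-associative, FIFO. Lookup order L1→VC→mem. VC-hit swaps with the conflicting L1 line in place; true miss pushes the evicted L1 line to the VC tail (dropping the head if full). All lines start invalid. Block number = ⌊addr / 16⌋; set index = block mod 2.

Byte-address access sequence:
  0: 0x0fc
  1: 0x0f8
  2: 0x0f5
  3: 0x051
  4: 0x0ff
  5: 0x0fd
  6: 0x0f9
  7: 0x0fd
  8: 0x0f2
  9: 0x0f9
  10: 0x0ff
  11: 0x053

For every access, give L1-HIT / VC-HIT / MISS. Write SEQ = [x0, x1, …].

SEQ = [MISS, L1-HIT, L1-HIT, MISS, VC-HIT, L1-HIT, L1-HIT, L1-HIT, L1-HIT, L1-HIT, L1-HIT, VC-HIT]

0: 0xfc (blk 15, set 1) → MISS  vc=[]
1: 0xf8 (blk 15, set 1) → L1-HIT  vc=[]
2: 0xf5 (blk 15, set 1) → L1-HIT  vc=[]
3: 0x51 (blk 5, set 1) → MISS  vc=[15]
4: 0xff (blk 15, set 1) → VC-HIT  vc=[5]
5: 0xfd (blk 15, set 1) → L1-HIT  vc=[5]
6: 0xf9 (blk 15, set 1) → L1-HIT  vc=[5]
7: 0xfd (blk 15, set 1) → L1-HIT  vc=[5]
8: 0xf2 (blk 15, set 1) → L1-HIT  vc=[5]
9: 0xf9 (blk 15, set 1) → L1-HIT  vc=[5]
10: 0xff (blk 15, set 1) → L1-HIT  vc=[5]
11: 0x53 (blk 5, set 1) → VC-HIT  vc=[15]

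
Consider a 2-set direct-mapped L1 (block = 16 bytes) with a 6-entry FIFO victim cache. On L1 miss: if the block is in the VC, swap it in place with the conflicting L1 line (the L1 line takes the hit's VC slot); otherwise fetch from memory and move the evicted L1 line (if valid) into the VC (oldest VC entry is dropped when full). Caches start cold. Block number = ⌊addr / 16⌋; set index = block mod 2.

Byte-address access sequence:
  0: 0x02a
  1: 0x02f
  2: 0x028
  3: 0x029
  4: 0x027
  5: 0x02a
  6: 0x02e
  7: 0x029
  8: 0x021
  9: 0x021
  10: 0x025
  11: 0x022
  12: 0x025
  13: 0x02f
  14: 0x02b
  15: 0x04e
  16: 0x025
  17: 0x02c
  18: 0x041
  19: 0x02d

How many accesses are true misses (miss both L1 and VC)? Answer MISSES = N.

  [0] addr=0x2a blk=2 s=0: MISS | VC []
  [1] addr=0x2f blk=2 s=0: L1-HIT | VC []
  [2] addr=0x28 blk=2 s=0: L1-HIT | VC []
  [3] addr=0x29 blk=2 s=0: L1-HIT | VC []
  [4] addr=0x27 blk=2 s=0: L1-HIT | VC []
  [5] addr=0x2a blk=2 s=0: L1-HIT | VC []
  [6] addr=0x2e blk=2 s=0: L1-HIT | VC []
  [7] addr=0x29 blk=2 s=0: L1-HIT | VC []
  [8] addr=0x21 blk=2 s=0: L1-HIT | VC []
  [9] addr=0x21 blk=2 s=0: L1-HIT | VC []
  [10] addr=0x25 blk=2 s=0: L1-HIT | VC []
  [11] addr=0x22 blk=2 s=0: L1-HIT | VC []
  [12] addr=0x25 blk=2 s=0: L1-HIT | VC []
  [13] addr=0x2f blk=2 s=0: L1-HIT | VC []
  [14] addr=0x2b blk=2 s=0: L1-HIT | VC []
  [15] addr=0x4e blk=4 s=0: MISS | VC [2]
  [16] addr=0x25 blk=2 s=0: VC-HIT | VC [4]
  [17] addr=0x2c blk=2 s=0: L1-HIT | VC [4]
  [18] addr=0x41 blk=4 s=0: VC-HIT | VC [2]
  [19] addr=0x2d blk=2 s=0: VC-HIT | VC [4]

MISSES = 2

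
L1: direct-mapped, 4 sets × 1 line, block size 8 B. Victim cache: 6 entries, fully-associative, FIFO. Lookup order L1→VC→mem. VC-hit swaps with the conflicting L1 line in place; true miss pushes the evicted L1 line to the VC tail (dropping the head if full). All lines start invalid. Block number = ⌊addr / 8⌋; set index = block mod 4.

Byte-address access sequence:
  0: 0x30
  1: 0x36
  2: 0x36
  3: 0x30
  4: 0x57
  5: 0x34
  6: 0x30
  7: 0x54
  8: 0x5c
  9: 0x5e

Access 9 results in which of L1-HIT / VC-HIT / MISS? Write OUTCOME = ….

OUTCOME = L1-HIT

#0 0x30→b6/s2 MISS; vc=[]
#1 0x36→b6/s2 L1-HIT; vc=[]
#2 0x36→b6/s2 L1-HIT; vc=[]
#3 0x30→b6/s2 L1-HIT; vc=[]
#4 0x57→b10/s2 MISS; vc=[6]
#5 0x34→b6/s2 VC-HIT; vc=[10]
#6 0x30→b6/s2 L1-HIT; vc=[10]
#7 0x54→b10/s2 VC-HIT; vc=[6]
#8 0x5c→b11/s3 MISS; vc=[6]
#9 0x5e→b11/s3 L1-HIT; vc=[6]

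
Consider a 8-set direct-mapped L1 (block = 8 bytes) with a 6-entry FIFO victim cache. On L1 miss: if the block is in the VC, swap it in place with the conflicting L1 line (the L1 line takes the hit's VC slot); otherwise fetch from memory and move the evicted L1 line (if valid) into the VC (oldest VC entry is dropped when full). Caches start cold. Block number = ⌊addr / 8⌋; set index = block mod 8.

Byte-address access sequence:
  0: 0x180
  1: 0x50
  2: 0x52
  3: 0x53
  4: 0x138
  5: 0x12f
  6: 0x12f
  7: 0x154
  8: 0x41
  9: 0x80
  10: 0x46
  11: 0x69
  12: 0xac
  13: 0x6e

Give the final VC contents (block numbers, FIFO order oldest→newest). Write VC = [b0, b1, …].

VC = [10, 48, 16, 37, 21]

0: 0x180 (blk 48, set 0) → MISS  vc=[]
1: 0x50 (blk 10, set 2) → MISS  vc=[]
2: 0x52 (blk 10, set 2) → L1-HIT  vc=[]
3: 0x53 (blk 10, set 2) → L1-HIT  vc=[]
4: 0x138 (blk 39, set 7) → MISS  vc=[]
5: 0x12f (blk 37, set 5) → MISS  vc=[]
6: 0x12f (blk 37, set 5) → L1-HIT  vc=[]
7: 0x154 (blk 42, set 2) → MISS  vc=[10]
8: 0x41 (blk 8, set 0) → MISS  vc=[10, 48]
9: 0x80 (blk 16, set 0) → MISS  vc=[10, 48, 8]
10: 0x46 (blk 8, set 0) → VC-HIT  vc=[10, 48, 16]
11: 0x69 (blk 13, set 5) → MISS  vc=[10, 48, 16, 37]
12: 0xac (blk 21, set 5) → MISS  vc=[10, 48, 16, 37, 13]
13: 0x6e (blk 13, set 5) → VC-HIT  vc=[10, 48, 16, 37, 21]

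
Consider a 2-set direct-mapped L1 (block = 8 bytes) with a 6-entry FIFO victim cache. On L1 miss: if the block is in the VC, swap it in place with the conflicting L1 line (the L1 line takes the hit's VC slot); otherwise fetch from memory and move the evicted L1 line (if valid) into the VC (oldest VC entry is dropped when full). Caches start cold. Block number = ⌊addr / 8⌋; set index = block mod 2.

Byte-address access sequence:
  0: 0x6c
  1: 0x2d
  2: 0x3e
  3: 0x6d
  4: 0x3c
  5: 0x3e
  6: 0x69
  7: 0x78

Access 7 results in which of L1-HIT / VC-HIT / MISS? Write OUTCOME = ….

0: 0x6c (blk 13, set 1) → MISS  vc=[]
1: 0x2d (blk 5, set 1) → MISS  vc=[13]
2: 0x3e (blk 7, set 1) → MISS  vc=[13, 5]
3: 0x6d (blk 13, set 1) → VC-HIT  vc=[7, 5]
4: 0x3c (blk 7, set 1) → VC-HIT  vc=[13, 5]
5: 0x3e (blk 7, set 1) → L1-HIT  vc=[13, 5]
6: 0x69 (blk 13, set 1) → VC-HIT  vc=[7, 5]
7: 0x78 (blk 15, set 1) → MISS  vc=[7, 5, 13]

OUTCOME = MISS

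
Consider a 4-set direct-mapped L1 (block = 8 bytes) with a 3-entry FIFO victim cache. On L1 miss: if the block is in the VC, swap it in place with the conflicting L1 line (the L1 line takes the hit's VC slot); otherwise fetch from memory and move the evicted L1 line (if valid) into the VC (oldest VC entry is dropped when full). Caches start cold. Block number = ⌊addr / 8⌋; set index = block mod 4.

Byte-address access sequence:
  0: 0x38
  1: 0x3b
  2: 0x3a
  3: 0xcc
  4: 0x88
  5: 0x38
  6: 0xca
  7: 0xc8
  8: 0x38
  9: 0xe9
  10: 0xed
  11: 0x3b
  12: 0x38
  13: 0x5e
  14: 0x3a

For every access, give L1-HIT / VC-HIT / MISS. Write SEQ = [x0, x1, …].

SEQ = [MISS, L1-HIT, L1-HIT, MISS, MISS, L1-HIT, VC-HIT, L1-HIT, L1-HIT, MISS, L1-HIT, L1-HIT, L1-HIT, MISS, VC-HIT]

  [0] addr=0x38 blk=7 s=3: MISS | VC []
  [1] addr=0x3b blk=7 s=3: L1-HIT | VC []
  [2] addr=0x3a blk=7 s=3: L1-HIT | VC []
  [3] addr=0xcc blk=25 s=1: MISS | VC []
  [4] addr=0x88 blk=17 s=1: MISS | VC [25]
  [5] addr=0x38 blk=7 s=3: L1-HIT | VC [25]
  [6] addr=0xca blk=25 s=1: VC-HIT | VC [17]
  [7] addr=0xc8 blk=25 s=1: L1-HIT | VC [17]
  [8] addr=0x38 blk=7 s=3: L1-HIT | VC [17]
  [9] addr=0xe9 blk=29 s=1: MISS | VC [17, 25]
  [10] addr=0xed blk=29 s=1: L1-HIT | VC [17, 25]
  [11] addr=0x3b blk=7 s=3: L1-HIT | VC [17, 25]
  [12] addr=0x38 blk=7 s=3: L1-HIT | VC [17, 25]
  [13] addr=0x5e blk=11 s=3: MISS | VC [17, 25, 7]
  [14] addr=0x3a blk=7 s=3: VC-HIT | VC [17, 25, 11]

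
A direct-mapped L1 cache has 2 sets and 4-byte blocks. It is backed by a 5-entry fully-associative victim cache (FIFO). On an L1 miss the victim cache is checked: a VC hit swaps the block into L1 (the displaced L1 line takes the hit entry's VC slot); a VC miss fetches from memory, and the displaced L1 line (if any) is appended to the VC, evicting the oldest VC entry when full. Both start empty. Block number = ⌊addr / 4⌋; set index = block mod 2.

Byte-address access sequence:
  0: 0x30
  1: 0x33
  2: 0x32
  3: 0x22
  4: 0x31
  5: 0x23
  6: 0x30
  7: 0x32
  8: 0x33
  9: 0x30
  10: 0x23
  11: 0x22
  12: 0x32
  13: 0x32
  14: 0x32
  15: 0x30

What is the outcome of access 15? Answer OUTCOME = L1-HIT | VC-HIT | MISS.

  [0] addr=0x30 blk=12 s=0: MISS | VC []
  [1] addr=0x33 blk=12 s=0: L1-HIT | VC []
  [2] addr=0x32 blk=12 s=0: L1-HIT | VC []
  [3] addr=0x22 blk=8 s=0: MISS | VC [12]
  [4] addr=0x31 blk=12 s=0: VC-HIT | VC [8]
  [5] addr=0x23 blk=8 s=0: VC-HIT | VC [12]
  [6] addr=0x30 blk=12 s=0: VC-HIT | VC [8]
  [7] addr=0x32 blk=12 s=0: L1-HIT | VC [8]
  [8] addr=0x33 blk=12 s=0: L1-HIT | VC [8]
  [9] addr=0x30 blk=12 s=0: L1-HIT | VC [8]
  [10] addr=0x23 blk=8 s=0: VC-HIT | VC [12]
  [11] addr=0x22 blk=8 s=0: L1-HIT | VC [12]
  [12] addr=0x32 blk=12 s=0: VC-HIT | VC [8]
  [13] addr=0x32 blk=12 s=0: L1-HIT | VC [8]
  [14] addr=0x32 blk=12 s=0: L1-HIT | VC [8]
  [15] addr=0x30 blk=12 s=0: L1-HIT | VC [8]

OUTCOME = L1-HIT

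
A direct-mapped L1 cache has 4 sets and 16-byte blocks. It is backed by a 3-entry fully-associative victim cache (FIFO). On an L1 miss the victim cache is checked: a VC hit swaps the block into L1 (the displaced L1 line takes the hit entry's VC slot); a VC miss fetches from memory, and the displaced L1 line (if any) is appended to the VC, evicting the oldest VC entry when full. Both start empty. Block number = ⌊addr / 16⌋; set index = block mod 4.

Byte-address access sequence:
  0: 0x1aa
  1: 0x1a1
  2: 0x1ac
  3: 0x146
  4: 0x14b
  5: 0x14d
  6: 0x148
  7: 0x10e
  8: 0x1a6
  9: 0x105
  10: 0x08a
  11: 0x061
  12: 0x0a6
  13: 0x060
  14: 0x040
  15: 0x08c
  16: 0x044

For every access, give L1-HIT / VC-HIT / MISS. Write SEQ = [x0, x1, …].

  [0] addr=0x1aa blk=26 s=2: MISS | VC []
  [1] addr=0x1a1 blk=26 s=2: L1-HIT | VC []
  [2] addr=0x1ac blk=26 s=2: L1-HIT | VC []
  [3] addr=0x146 blk=20 s=0: MISS | VC []
  [4] addr=0x14b blk=20 s=0: L1-HIT | VC []
  [5] addr=0x14d blk=20 s=0: L1-HIT | VC []
  [6] addr=0x148 blk=20 s=0: L1-HIT | VC []
  [7] addr=0x10e blk=16 s=0: MISS | VC [20]
  [8] addr=0x1a6 blk=26 s=2: L1-HIT | VC [20]
  [9] addr=0x105 blk=16 s=0: L1-HIT | VC [20]
  [10] addr=0x8a blk=8 s=0: MISS | VC [20, 16]
  [11] addr=0x61 blk=6 s=2: MISS | VC [20, 16, 26]
  [12] addr=0xa6 blk=10 s=2: MISS | VC [16, 26, 6]
  [13] addr=0x60 blk=6 s=2: VC-HIT | VC [16, 26, 10]
  [14] addr=0x40 blk=4 s=0: MISS | VC [26, 10, 8]
  [15] addr=0x8c blk=8 s=0: VC-HIT | VC [26, 10, 4]
  [16] addr=0x44 blk=4 s=0: VC-HIT | VC [26, 10, 8]

SEQ = [MISS, L1-HIT, L1-HIT, MISS, L1-HIT, L1-HIT, L1-HIT, MISS, L1-HIT, L1-HIT, MISS, MISS, MISS, VC-HIT, MISS, VC-HIT, VC-HIT]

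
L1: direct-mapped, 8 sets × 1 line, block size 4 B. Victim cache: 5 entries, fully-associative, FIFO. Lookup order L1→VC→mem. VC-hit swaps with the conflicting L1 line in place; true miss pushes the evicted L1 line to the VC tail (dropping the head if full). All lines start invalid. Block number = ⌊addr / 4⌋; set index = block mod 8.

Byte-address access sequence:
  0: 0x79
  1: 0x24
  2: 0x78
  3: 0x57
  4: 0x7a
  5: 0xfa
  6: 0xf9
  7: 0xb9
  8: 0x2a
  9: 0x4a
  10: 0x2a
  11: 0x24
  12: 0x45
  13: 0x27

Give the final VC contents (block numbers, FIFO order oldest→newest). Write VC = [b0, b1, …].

  [0] addr=0x79 blk=30 s=6: MISS | VC []
  [1] addr=0x24 blk=9 s=1: MISS | VC []
  [2] addr=0x78 blk=30 s=6: L1-HIT | VC []
  [3] addr=0x57 blk=21 s=5: MISS | VC []
  [4] addr=0x7a blk=30 s=6: L1-HIT | VC []
  [5] addr=0xfa blk=62 s=6: MISS | VC [30]
  [6] addr=0xf9 blk=62 s=6: L1-HIT | VC [30]
  [7] addr=0xb9 blk=46 s=6: MISS | VC [30, 62]
  [8] addr=0x2a blk=10 s=2: MISS | VC [30, 62]
  [9] addr=0x4a blk=18 s=2: MISS | VC [30, 62, 10]
  [10] addr=0x2a blk=10 s=2: VC-HIT | VC [30, 62, 18]
  [11] addr=0x24 blk=9 s=1: L1-HIT | VC [30, 62, 18]
  [12] addr=0x45 blk=17 s=1: MISS | VC [30, 62, 18, 9]
  [13] addr=0x27 blk=9 s=1: VC-HIT | VC [30, 62, 18, 17]

VC = [30, 62, 18, 17]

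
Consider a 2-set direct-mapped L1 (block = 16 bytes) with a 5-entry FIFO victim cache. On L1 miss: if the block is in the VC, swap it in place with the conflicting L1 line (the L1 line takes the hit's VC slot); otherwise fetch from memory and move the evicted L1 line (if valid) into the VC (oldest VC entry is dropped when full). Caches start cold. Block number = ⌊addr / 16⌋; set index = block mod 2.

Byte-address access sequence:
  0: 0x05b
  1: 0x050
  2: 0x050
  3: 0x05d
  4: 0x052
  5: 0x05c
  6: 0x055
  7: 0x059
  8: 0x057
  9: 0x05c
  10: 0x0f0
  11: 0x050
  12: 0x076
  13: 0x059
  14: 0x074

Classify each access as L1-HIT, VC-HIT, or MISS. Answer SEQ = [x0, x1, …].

SEQ = [MISS, L1-HIT, L1-HIT, L1-HIT, L1-HIT, L1-HIT, L1-HIT, L1-HIT, L1-HIT, L1-HIT, MISS, VC-HIT, MISS, VC-HIT, VC-HIT]

0: 0x5b (blk 5, set 1) → MISS  vc=[]
1: 0x50 (blk 5, set 1) → L1-HIT  vc=[]
2: 0x50 (blk 5, set 1) → L1-HIT  vc=[]
3: 0x5d (blk 5, set 1) → L1-HIT  vc=[]
4: 0x52 (blk 5, set 1) → L1-HIT  vc=[]
5: 0x5c (blk 5, set 1) → L1-HIT  vc=[]
6: 0x55 (blk 5, set 1) → L1-HIT  vc=[]
7: 0x59 (blk 5, set 1) → L1-HIT  vc=[]
8: 0x57 (blk 5, set 1) → L1-HIT  vc=[]
9: 0x5c (blk 5, set 1) → L1-HIT  vc=[]
10: 0xf0 (blk 15, set 1) → MISS  vc=[5]
11: 0x50 (blk 5, set 1) → VC-HIT  vc=[15]
12: 0x76 (blk 7, set 1) → MISS  vc=[15, 5]
13: 0x59 (blk 5, set 1) → VC-HIT  vc=[15, 7]
14: 0x74 (blk 7, set 1) → VC-HIT  vc=[15, 5]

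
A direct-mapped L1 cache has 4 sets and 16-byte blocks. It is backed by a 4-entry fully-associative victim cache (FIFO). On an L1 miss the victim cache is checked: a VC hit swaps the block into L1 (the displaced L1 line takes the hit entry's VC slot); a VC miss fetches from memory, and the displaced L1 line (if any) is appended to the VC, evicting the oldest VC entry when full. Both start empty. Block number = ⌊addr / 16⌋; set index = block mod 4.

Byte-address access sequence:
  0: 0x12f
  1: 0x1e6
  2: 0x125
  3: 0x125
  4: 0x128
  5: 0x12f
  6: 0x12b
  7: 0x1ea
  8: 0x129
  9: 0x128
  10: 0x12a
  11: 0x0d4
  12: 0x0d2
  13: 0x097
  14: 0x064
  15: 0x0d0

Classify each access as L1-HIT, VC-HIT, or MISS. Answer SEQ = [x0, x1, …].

SEQ = [MISS, MISS, VC-HIT, L1-HIT, L1-HIT, L1-HIT, L1-HIT, VC-HIT, VC-HIT, L1-HIT, L1-HIT, MISS, L1-HIT, MISS, MISS, VC-HIT]

#0 0x12f→b18/s2 MISS; vc=[]
#1 0x1e6→b30/s2 MISS; vc=[18]
#2 0x125→b18/s2 VC-HIT; vc=[30]
#3 0x125→b18/s2 L1-HIT; vc=[30]
#4 0x128→b18/s2 L1-HIT; vc=[30]
#5 0x12f→b18/s2 L1-HIT; vc=[30]
#6 0x12b→b18/s2 L1-HIT; vc=[30]
#7 0x1ea→b30/s2 VC-HIT; vc=[18]
#8 0x129→b18/s2 VC-HIT; vc=[30]
#9 0x128→b18/s2 L1-HIT; vc=[30]
#10 0x12a→b18/s2 L1-HIT; vc=[30]
#11 0xd4→b13/s1 MISS; vc=[30]
#12 0xd2→b13/s1 L1-HIT; vc=[30]
#13 0x97→b9/s1 MISS; vc=[30,13]
#14 0x64→b6/s2 MISS; vc=[30,13,18]
#15 0xd0→b13/s1 VC-HIT; vc=[30,9,18]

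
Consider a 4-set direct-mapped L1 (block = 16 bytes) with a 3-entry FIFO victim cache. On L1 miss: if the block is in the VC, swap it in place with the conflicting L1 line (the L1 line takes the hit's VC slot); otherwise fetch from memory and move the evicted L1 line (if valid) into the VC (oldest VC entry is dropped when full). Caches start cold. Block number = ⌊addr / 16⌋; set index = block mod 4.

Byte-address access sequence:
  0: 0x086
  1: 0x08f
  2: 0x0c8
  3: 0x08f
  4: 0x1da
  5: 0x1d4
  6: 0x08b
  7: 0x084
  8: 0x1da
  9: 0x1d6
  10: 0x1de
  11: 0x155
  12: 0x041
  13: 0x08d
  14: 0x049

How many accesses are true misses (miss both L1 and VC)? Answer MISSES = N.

  [0] addr=0x86 blk=8 s=0: MISS | VC []
  [1] addr=0x8f blk=8 s=0: L1-HIT | VC []
  [2] addr=0xc8 blk=12 s=0: MISS | VC [8]
  [3] addr=0x8f blk=8 s=0: VC-HIT | VC [12]
  [4] addr=0x1da blk=29 s=1: MISS | VC [12]
  [5] addr=0x1d4 blk=29 s=1: L1-HIT | VC [12]
  [6] addr=0x8b blk=8 s=0: L1-HIT | VC [12]
  [7] addr=0x84 blk=8 s=0: L1-HIT | VC [12]
  [8] addr=0x1da blk=29 s=1: L1-HIT | VC [12]
  [9] addr=0x1d6 blk=29 s=1: L1-HIT | VC [12]
  [10] addr=0x1de blk=29 s=1: L1-HIT | VC [12]
  [11] addr=0x155 blk=21 s=1: MISS | VC [12, 29]
  [12] addr=0x41 blk=4 s=0: MISS | VC [12, 29, 8]
  [13] addr=0x8d blk=8 s=0: VC-HIT | VC [12, 29, 4]
  [14] addr=0x49 blk=4 s=0: VC-HIT | VC [12, 29, 8]

MISSES = 5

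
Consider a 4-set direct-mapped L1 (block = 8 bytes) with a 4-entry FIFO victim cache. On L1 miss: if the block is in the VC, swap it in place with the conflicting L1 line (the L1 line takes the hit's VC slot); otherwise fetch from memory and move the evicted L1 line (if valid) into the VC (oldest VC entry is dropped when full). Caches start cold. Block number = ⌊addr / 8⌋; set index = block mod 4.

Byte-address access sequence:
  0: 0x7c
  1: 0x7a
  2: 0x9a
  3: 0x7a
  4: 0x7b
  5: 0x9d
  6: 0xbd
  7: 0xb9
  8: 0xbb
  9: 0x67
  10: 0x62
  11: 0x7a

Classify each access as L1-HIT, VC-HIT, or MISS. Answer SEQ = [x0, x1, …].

  [0] addr=0x7c blk=15 s=3: MISS | VC []
  [1] addr=0x7a blk=15 s=3: L1-HIT | VC []
  [2] addr=0x9a blk=19 s=3: MISS | VC [15]
  [3] addr=0x7a blk=15 s=3: VC-HIT | VC [19]
  [4] addr=0x7b blk=15 s=3: L1-HIT | VC [19]
  [5] addr=0x9d blk=19 s=3: VC-HIT | VC [15]
  [6] addr=0xbd blk=23 s=3: MISS | VC [15, 19]
  [7] addr=0xb9 blk=23 s=3: L1-HIT | VC [15, 19]
  [8] addr=0xbb blk=23 s=3: L1-HIT | VC [15, 19]
  [9] addr=0x67 blk=12 s=0: MISS | VC [15, 19]
  [10] addr=0x62 blk=12 s=0: L1-HIT | VC [15, 19]
  [11] addr=0x7a blk=15 s=3: VC-HIT | VC [23, 19]

SEQ = [MISS, L1-HIT, MISS, VC-HIT, L1-HIT, VC-HIT, MISS, L1-HIT, L1-HIT, MISS, L1-HIT, VC-HIT]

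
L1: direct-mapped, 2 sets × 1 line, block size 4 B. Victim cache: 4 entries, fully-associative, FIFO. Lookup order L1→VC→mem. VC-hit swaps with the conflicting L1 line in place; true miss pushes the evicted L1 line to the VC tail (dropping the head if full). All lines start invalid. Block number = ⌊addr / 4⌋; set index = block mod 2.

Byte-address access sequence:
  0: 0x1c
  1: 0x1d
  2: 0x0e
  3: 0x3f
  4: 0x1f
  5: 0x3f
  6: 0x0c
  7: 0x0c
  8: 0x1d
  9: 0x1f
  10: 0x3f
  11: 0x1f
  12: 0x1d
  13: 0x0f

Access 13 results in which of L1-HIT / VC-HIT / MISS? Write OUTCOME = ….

#0 0x1c→b7/s1 MISS; vc=[]
#1 0x1d→b7/s1 L1-HIT; vc=[]
#2 0xe→b3/s1 MISS; vc=[7]
#3 0x3f→b15/s1 MISS; vc=[7,3]
#4 0x1f→b7/s1 VC-HIT; vc=[15,3]
#5 0x3f→b15/s1 VC-HIT; vc=[7,3]
#6 0xc→b3/s1 VC-HIT; vc=[7,15]
#7 0xc→b3/s1 L1-HIT; vc=[7,15]
#8 0x1d→b7/s1 VC-HIT; vc=[3,15]
#9 0x1f→b7/s1 L1-HIT; vc=[3,15]
#10 0x3f→b15/s1 VC-HIT; vc=[3,7]
#11 0x1f→b7/s1 VC-HIT; vc=[3,15]
#12 0x1d→b7/s1 L1-HIT; vc=[3,15]
#13 0xf→b3/s1 VC-HIT; vc=[7,15]

OUTCOME = VC-HIT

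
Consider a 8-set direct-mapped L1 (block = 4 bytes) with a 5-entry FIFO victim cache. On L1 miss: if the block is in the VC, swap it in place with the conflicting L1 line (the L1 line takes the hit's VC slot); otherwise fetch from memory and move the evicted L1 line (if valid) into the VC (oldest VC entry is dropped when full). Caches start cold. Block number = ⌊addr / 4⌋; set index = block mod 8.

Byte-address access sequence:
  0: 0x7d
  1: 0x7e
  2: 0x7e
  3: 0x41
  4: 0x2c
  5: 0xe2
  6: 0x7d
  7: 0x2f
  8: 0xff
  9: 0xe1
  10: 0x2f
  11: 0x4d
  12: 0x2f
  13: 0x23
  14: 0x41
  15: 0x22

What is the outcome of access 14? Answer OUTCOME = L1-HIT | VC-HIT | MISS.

OUTCOME = VC-HIT

#0 0x7d→b31/s7 MISS; vc=[]
#1 0x7e→b31/s7 L1-HIT; vc=[]
#2 0x7e→b31/s7 L1-HIT; vc=[]
#3 0x41→b16/s0 MISS; vc=[]
#4 0x2c→b11/s3 MISS; vc=[]
#5 0xe2→b56/s0 MISS; vc=[16]
#6 0x7d→b31/s7 L1-HIT; vc=[16]
#7 0x2f→b11/s3 L1-HIT; vc=[16]
#8 0xff→b63/s7 MISS; vc=[16,31]
#9 0xe1→b56/s0 L1-HIT; vc=[16,31]
#10 0x2f→b11/s3 L1-HIT; vc=[16,31]
#11 0x4d→b19/s3 MISS; vc=[16,31,11]
#12 0x2f→b11/s3 VC-HIT; vc=[16,31,19]
#13 0x23→b8/s0 MISS; vc=[16,31,19,56]
#14 0x41→b16/s0 VC-HIT; vc=[8,31,19,56]
#15 0x22→b8/s0 VC-HIT; vc=[16,31,19,56]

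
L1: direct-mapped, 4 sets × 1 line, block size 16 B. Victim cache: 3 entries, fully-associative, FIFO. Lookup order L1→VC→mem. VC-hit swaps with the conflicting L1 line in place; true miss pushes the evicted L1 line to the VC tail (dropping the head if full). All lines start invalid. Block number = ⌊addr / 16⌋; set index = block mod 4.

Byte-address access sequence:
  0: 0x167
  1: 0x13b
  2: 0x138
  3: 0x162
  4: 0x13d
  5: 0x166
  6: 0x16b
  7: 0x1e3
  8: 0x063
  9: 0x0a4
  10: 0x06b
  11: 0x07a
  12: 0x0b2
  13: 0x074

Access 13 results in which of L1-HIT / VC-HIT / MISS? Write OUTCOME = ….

OUTCOME = VC-HIT

0: 0x167 (blk 22, set 2) → MISS  vc=[]
1: 0x13b (blk 19, set 3) → MISS  vc=[]
2: 0x138 (blk 19, set 3) → L1-HIT  vc=[]
3: 0x162 (blk 22, set 2) → L1-HIT  vc=[]
4: 0x13d (blk 19, set 3) → L1-HIT  vc=[]
5: 0x166 (blk 22, set 2) → L1-HIT  vc=[]
6: 0x16b (blk 22, set 2) → L1-HIT  vc=[]
7: 0x1e3 (blk 30, set 2) → MISS  vc=[22]
8: 0x63 (blk 6, set 2) → MISS  vc=[22, 30]
9: 0xa4 (blk 10, set 2) → MISS  vc=[22, 30, 6]
10: 0x6b (blk 6, set 2) → VC-HIT  vc=[22, 30, 10]
11: 0x7a (blk 7, set 3) → MISS  vc=[30, 10, 19]
12: 0xb2 (blk 11, set 3) → MISS  vc=[10, 19, 7]
13: 0x74 (blk 7, set 3) → VC-HIT  vc=[10, 19, 11]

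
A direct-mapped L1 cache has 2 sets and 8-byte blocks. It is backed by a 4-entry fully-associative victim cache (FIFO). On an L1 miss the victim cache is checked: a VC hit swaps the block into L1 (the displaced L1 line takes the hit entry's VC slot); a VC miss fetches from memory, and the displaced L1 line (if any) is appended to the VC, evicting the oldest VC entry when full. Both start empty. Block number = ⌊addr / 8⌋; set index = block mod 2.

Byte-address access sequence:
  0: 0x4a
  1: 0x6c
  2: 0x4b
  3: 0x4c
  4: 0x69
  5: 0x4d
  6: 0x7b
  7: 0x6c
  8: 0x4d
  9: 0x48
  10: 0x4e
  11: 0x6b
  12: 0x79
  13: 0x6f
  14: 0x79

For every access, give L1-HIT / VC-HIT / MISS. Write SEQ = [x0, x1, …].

SEQ = [MISS, MISS, VC-HIT, L1-HIT, VC-HIT, VC-HIT, MISS, VC-HIT, VC-HIT, L1-HIT, L1-HIT, VC-HIT, VC-HIT, VC-HIT, VC-HIT]

#0 0x4a→b9/s1 MISS; vc=[]
#1 0x6c→b13/s1 MISS; vc=[9]
#2 0x4b→b9/s1 VC-HIT; vc=[13]
#3 0x4c→b9/s1 L1-HIT; vc=[13]
#4 0x69→b13/s1 VC-HIT; vc=[9]
#5 0x4d→b9/s1 VC-HIT; vc=[13]
#6 0x7b→b15/s1 MISS; vc=[13,9]
#7 0x6c→b13/s1 VC-HIT; vc=[15,9]
#8 0x4d→b9/s1 VC-HIT; vc=[15,13]
#9 0x48→b9/s1 L1-HIT; vc=[15,13]
#10 0x4e→b9/s1 L1-HIT; vc=[15,13]
#11 0x6b→b13/s1 VC-HIT; vc=[15,9]
#12 0x79→b15/s1 VC-HIT; vc=[13,9]
#13 0x6f→b13/s1 VC-HIT; vc=[15,9]
#14 0x79→b15/s1 VC-HIT; vc=[13,9]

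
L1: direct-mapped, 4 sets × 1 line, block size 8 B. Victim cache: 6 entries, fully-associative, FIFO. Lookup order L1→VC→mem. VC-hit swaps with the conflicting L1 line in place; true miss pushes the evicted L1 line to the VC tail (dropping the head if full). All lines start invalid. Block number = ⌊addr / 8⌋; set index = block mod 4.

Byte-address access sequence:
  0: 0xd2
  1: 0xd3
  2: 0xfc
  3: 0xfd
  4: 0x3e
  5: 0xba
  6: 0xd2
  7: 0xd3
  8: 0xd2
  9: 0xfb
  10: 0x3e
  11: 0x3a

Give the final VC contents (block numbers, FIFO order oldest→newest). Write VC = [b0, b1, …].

0: 0xd2 (blk 26, set 2) → MISS  vc=[]
1: 0xd3 (blk 26, set 2) → L1-HIT  vc=[]
2: 0xfc (blk 31, set 3) → MISS  vc=[]
3: 0xfd (blk 31, set 3) → L1-HIT  vc=[]
4: 0x3e (blk 7, set 3) → MISS  vc=[31]
5: 0xba (blk 23, set 3) → MISS  vc=[31, 7]
6: 0xd2 (blk 26, set 2) → L1-HIT  vc=[31, 7]
7: 0xd3 (blk 26, set 2) → L1-HIT  vc=[31, 7]
8: 0xd2 (blk 26, set 2) → L1-HIT  vc=[31, 7]
9: 0xfb (blk 31, set 3) → VC-HIT  vc=[23, 7]
10: 0x3e (blk 7, set 3) → VC-HIT  vc=[23, 31]
11: 0x3a (blk 7, set 3) → L1-HIT  vc=[23, 31]

VC = [23, 31]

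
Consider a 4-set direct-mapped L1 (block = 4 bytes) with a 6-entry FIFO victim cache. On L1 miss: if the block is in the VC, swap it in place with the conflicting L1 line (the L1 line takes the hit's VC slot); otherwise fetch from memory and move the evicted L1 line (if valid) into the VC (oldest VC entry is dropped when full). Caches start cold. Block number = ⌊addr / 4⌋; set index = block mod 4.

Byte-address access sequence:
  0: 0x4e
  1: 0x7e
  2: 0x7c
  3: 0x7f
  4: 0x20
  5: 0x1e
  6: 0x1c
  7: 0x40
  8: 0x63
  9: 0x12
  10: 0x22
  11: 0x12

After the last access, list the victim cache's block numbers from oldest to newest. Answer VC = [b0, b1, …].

VC = [19, 31, 8, 16, 24]

  [0] addr=0x4e blk=19 s=3: MISS | VC []
  [1] addr=0x7e blk=31 s=3: MISS | VC [19]
  [2] addr=0x7c blk=31 s=3: L1-HIT | VC [19]
  [3] addr=0x7f blk=31 s=3: L1-HIT | VC [19]
  [4] addr=0x20 blk=8 s=0: MISS | VC [19]
  [5] addr=0x1e blk=7 s=3: MISS | VC [19, 31]
  [6] addr=0x1c blk=7 s=3: L1-HIT | VC [19, 31]
  [7] addr=0x40 blk=16 s=0: MISS | VC [19, 31, 8]
  [8] addr=0x63 blk=24 s=0: MISS | VC [19, 31, 8, 16]
  [9] addr=0x12 blk=4 s=0: MISS | VC [19, 31, 8, 16, 24]
  [10] addr=0x22 blk=8 s=0: VC-HIT | VC [19, 31, 4, 16, 24]
  [11] addr=0x12 blk=4 s=0: VC-HIT | VC [19, 31, 8, 16, 24]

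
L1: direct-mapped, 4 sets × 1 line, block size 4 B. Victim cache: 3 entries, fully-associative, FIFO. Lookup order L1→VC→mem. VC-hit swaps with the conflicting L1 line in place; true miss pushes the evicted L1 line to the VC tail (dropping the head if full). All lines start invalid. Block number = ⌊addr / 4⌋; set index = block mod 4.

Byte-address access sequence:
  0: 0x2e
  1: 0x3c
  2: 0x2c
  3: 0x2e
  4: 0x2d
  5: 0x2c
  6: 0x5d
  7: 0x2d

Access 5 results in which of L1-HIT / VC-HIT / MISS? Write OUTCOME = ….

0: 0x2e (blk 11, set 3) → MISS  vc=[]
1: 0x3c (blk 15, set 3) → MISS  vc=[11]
2: 0x2c (blk 11, set 3) → VC-HIT  vc=[15]
3: 0x2e (blk 11, set 3) → L1-HIT  vc=[15]
4: 0x2d (blk 11, set 3) → L1-HIT  vc=[15]
5: 0x2c (blk 11, set 3) → L1-HIT  vc=[15]
6: 0x5d (blk 23, set 3) → MISS  vc=[15, 11]
7: 0x2d (blk 11, set 3) → VC-HIT  vc=[15, 23]

OUTCOME = L1-HIT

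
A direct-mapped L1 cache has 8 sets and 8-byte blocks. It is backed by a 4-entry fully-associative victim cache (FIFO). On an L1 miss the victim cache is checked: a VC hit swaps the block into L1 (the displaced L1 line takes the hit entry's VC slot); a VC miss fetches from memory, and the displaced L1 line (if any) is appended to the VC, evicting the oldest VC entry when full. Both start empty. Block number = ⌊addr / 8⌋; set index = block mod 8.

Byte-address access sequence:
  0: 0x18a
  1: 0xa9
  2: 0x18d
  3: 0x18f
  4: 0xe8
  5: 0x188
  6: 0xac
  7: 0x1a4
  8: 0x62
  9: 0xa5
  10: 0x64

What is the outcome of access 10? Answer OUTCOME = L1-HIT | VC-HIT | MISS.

#0 0x18a→b49/s1 MISS; vc=[]
#1 0xa9→b21/s5 MISS; vc=[]
#2 0x18d→b49/s1 L1-HIT; vc=[]
#3 0x18f→b49/s1 L1-HIT; vc=[]
#4 0xe8→b29/s5 MISS; vc=[21]
#5 0x188→b49/s1 L1-HIT; vc=[21]
#6 0xac→b21/s5 VC-HIT; vc=[29]
#7 0x1a4→b52/s4 MISS; vc=[29]
#8 0x62→b12/s4 MISS; vc=[29,52]
#9 0xa5→b20/s4 MISS; vc=[29,52,12]
#10 0x64→b12/s4 VC-HIT; vc=[29,52,20]

OUTCOME = VC-HIT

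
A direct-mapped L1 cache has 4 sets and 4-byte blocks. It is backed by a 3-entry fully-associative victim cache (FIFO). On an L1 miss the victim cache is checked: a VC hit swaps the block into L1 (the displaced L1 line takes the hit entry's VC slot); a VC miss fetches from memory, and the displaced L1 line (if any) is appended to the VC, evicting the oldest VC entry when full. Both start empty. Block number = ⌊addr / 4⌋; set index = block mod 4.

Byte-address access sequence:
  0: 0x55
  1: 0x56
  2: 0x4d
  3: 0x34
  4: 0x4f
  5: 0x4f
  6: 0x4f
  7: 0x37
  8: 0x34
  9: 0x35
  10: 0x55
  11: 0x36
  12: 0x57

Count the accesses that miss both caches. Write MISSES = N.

0: 0x55 (blk 21, set 1) → MISS  vc=[]
1: 0x56 (blk 21, set 1) → L1-HIT  vc=[]
2: 0x4d (blk 19, set 3) → MISS  vc=[]
3: 0x34 (blk 13, set 1) → MISS  vc=[21]
4: 0x4f (blk 19, set 3) → L1-HIT  vc=[21]
5: 0x4f (blk 19, set 3) → L1-HIT  vc=[21]
6: 0x4f (blk 19, set 3) → L1-HIT  vc=[21]
7: 0x37 (blk 13, set 1) → L1-HIT  vc=[21]
8: 0x34 (blk 13, set 1) → L1-HIT  vc=[21]
9: 0x35 (blk 13, set 1) → L1-HIT  vc=[21]
10: 0x55 (blk 21, set 1) → VC-HIT  vc=[13]
11: 0x36 (blk 13, set 1) → VC-HIT  vc=[21]
12: 0x57 (blk 21, set 1) → VC-HIT  vc=[13]

MISSES = 3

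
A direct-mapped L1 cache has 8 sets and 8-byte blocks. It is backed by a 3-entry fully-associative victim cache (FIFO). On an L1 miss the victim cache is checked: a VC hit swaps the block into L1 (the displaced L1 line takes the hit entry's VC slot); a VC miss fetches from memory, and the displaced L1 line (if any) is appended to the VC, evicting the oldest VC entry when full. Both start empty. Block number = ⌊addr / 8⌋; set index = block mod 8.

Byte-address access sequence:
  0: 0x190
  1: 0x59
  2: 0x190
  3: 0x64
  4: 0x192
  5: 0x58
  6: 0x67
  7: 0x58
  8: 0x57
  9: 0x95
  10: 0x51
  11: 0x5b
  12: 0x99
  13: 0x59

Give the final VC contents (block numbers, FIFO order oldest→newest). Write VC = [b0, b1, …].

VC = [50, 18, 19]

#0 0x190→b50/s2 MISS; vc=[]
#1 0x59→b11/s3 MISS; vc=[]
#2 0x190→b50/s2 L1-HIT; vc=[]
#3 0x64→b12/s4 MISS; vc=[]
#4 0x192→b50/s2 L1-HIT; vc=[]
#5 0x58→b11/s3 L1-HIT; vc=[]
#6 0x67→b12/s4 L1-HIT; vc=[]
#7 0x58→b11/s3 L1-HIT; vc=[]
#8 0x57→b10/s2 MISS; vc=[50]
#9 0x95→b18/s2 MISS; vc=[50,10]
#10 0x51→b10/s2 VC-HIT; vc=[50,18]
#11 0x5b→b11/s3 L1-HIT; vc=[50,18]
#12 0x99→b19/s3 MISS; vc=[50,18,11]
#13 0x59→b11/s3 VC-HIT; vc=[50,18,19]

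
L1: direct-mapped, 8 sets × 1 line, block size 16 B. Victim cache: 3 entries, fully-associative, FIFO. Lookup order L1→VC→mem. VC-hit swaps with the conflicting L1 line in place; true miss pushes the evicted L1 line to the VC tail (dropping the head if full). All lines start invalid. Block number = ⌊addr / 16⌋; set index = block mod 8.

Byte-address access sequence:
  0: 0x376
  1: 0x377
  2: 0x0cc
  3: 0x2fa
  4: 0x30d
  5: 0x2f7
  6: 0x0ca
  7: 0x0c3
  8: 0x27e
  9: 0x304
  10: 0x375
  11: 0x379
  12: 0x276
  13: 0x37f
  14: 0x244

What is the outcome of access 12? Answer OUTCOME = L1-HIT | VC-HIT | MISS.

  [0] addr=0x376 blk=55 s=7: MISS | VC []
  [1] addr=0x377 blk=55 s=7: L1-HIT | VC []
  [2] addr=0xcc blk=12 s=4: MISS | VC []
  [3] addr=0x2fa blk=47 s=7: MISS | VC [55]
  [4] addr=0x30d blk=48 s=0: MISS | VC [55]
  [5] addr=0x2f7 blk=47 s=7: L1-HIT | VC [55]
  [6] addr=0xca blk=12 s=4: L1-HIT | VC [55]
  [7] addr=0xc3 blk=12 s=4: L1-HIT | VC [55]
  [8] addr=0x27e blk=39 s=7: MISS | VC [55, 47]
  [9] addr=0x304 blk=48 s=0: L1-HIT | VC [55, 47]
  [10] addr=0x375 blk=55 s=7: VC-HIT | VC [39, 47]
  [11] addr=0x379 blk=55 s=7: L1-HIT | VC [39, 47]
  [12] addr=0x276 blk=39 s=7: VC-HIT | VC [55, 47]
  [13] addr=0x37f blk=55 s=7: VC-HIT | VC [39, 47]
  [14] addr=0x244 blk=36 s=4: MISS | VC [39, 47, 12]

OUTCOME = VC-HIT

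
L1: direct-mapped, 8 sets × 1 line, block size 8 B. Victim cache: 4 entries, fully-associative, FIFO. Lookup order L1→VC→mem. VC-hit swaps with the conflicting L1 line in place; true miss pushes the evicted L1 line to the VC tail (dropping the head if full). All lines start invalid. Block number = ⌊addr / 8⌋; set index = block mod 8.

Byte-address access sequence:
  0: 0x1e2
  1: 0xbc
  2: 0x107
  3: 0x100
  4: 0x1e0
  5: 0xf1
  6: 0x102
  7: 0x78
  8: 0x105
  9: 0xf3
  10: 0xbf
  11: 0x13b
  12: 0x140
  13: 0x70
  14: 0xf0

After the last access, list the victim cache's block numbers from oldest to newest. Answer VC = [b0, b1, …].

0: 0x1e2 (blk 60, set 4) → MISS  vc=[]
1: 0xbc (blk 23, set 7) → MISS  vc=[]
2: 0x107 (blk 32, set 0) → MISS  vc=[]
3: 0x100 (blk 32, set 0) → L1-HIT  vc=[]
4: 0x1e0 (blk 60, set 4) → L1-HIT  vc=[]
5: 0xf1 (blk 30, set 6) → MISS  vc=[]
6: 0x102 (blk 32, set 0) → L1-HIT  vc=[]
7: 0x78 (blk 15, set 7) → MISS  vc=[23]
8: 0x105 (blk 32, set 0) → L1-HIT  vc=[23]
9: 0xf3 (blk 30, set 6) → L1-HIT  vc=[23]
10: 0xbf (blk 23, set 7) → VC-HIT  vc=[15]
11: 0x13b (blk 39, set 7) → MISS  vc=[15, 23]
12: 0x140 (blk 40, set 0) → MISS  vc=[15, 23, 32]
13: 0x70 (blk 14, set 6) → MISS  vc=[15, 23, 32, 30]
14: 0xf0 (blk 30, set 6) → VC-HIT  vc=[15, 23, 32, 14]

VC = [15, 23, 32, 14]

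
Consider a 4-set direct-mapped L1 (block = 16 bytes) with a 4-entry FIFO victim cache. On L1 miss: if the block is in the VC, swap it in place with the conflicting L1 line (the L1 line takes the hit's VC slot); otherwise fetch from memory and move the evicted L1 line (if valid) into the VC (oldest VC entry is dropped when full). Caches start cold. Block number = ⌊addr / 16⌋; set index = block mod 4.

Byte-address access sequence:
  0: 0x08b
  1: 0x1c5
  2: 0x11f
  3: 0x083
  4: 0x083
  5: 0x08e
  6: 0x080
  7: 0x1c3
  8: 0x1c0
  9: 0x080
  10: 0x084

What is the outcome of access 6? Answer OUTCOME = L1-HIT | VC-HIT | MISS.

OUTCOME = L1-HIT

  [0] addr=0x8b blk=8 s=0: MISS | VC []
  [1] addr=0x1c5 blk=28 s=0: MISS | VC [8]
  [2] addr=0x11f blk=17 s=1: MISS | VC [8]
  [3] addr=0x83 blk=8 s=0: VC-HIT | VC [28]
  [4] addr=0x83 blk=8 s=0: L1-HIT | VC [28]
  [5] addr=0x8e blk=8 s=0: L1-HIT | VC [28]
  [6] addr=0x80 blk=8 s=0: L1-HIT | VC [28]
  [7] addr=0x1c3 blk=28 s=0: VC-HIT | VC [8]
  [8] addr=0x1c0 blk=28 s=0: L1-HIT | VC [8]
  [9] addr=0x80 blk=8 s=0: VC-HIT | VC [28]
  [10] addr=0x84 blk=8 s=0: L1-HIT | VC [28]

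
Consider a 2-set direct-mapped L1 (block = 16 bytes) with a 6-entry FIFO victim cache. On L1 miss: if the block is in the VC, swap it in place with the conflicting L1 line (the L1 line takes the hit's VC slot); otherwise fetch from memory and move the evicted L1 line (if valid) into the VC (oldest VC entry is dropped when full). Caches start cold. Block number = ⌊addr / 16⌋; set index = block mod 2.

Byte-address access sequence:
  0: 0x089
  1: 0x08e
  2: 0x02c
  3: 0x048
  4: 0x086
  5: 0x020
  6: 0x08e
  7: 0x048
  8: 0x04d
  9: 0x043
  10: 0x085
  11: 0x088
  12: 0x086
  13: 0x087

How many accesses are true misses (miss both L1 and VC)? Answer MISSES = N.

0: 0x89 (blk 8, set 0) → MISS  vc=[]
1: 0x8e (blk 8, set 0) → L1-HIT  vc=[]
2: 0x2c (blk 2, set 0) → MISS  vc=[8]
3: 0x48 (blk 4, set 0) → MISS  vc=[8, 2]
4: 0x86 (blk 8, set 0) → VC-HIT  vc=[4, 2]
5: 0x20 (blk 2, set 0) → VC-HIT  vc=[4, 8]
6: 0x8e (blk 8, set 0) → VC-HIT  vc=[4, 2]
7: 0x48 (blk 4, set 0) → VC-HIT  vc=[8, 2]
8: 0x4d (blk 4, set 0) → L1-HIT  vc=[8, 2]
9: 0x43 (blk 4, set 0) → L1-HIT  vc=[8, 2]
10: 0x85 (blk 8, set 0) → VC-HIT  vc=[4, 2]
11: 0x88 (blk 8, set 0) → L1-HIT  vc=[4, 2]
12: 0x86 (blk 8, set 0) → L1-HIT  vc=[4, 2]
13: 0x87 (blk 8, set 0) → L1-HIT  vc=[4, 2]

MISSES = 3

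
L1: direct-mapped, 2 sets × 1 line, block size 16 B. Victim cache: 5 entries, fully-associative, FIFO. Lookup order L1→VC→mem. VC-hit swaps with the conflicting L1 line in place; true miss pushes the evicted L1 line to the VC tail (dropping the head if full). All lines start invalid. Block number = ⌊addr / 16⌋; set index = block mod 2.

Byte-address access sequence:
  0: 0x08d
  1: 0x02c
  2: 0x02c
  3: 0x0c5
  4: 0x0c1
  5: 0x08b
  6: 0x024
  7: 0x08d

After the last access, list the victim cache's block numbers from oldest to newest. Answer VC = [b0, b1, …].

#0 0x8d→b8/s0 MISS; vc=[]
#1 0x2c→b2/s0 MISS; vc=[8]
#2 0x2c→b2/s0 L1-HIT; vc=[8]
#3 0xc5→b12/s0 MISS; vc=[8,2]
#4 0xc1→b12/s0 L1-HIT; vc=[8,2]
#5 0x8b→b8/s0 VC-HIT; vc=[12,2]
#6 0x24→b2/s0 VC-HIT; vc=[12,8]
#7 0x8d→b8/s0 VC-HIT; vc=[12,2]

VC = [12, 2]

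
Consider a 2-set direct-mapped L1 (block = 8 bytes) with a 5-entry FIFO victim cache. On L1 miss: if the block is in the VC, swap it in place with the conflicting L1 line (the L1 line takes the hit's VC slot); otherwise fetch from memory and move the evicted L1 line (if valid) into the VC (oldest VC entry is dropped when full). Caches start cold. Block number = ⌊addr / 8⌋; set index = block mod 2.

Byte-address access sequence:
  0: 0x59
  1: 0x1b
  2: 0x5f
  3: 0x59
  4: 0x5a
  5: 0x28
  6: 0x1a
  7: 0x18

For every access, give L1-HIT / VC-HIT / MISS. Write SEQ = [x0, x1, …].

SEQ = [MISS, MISS, VC-HIT, L1-HIT, L1-HIT, MISS, VC-HIT, L1-HIT]

0: 0x59 (blk 11, set 1) → MISS  vc=[]
1: 0x1b (blk 3, set 1) → MISS  vc=[11]
2: 0x5f (blk 11, set 1) → VC-HIT  vc=[3]
3: 0x59 (blk 11, set 1) → L1-HIT  vc=[3]
4: 0x5a (blk 11, set 1) → L1-HIT  vc=[3]
5: 0x28 (blk 5, set 1) → MISS  vc=[3, 11]
6: 0x1a (blk 3, set 1) → VC-HIT  vc=[5, 11]
7: 0x18 (blk 3, set 1) → L1-HIT  vc=[5, 11]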